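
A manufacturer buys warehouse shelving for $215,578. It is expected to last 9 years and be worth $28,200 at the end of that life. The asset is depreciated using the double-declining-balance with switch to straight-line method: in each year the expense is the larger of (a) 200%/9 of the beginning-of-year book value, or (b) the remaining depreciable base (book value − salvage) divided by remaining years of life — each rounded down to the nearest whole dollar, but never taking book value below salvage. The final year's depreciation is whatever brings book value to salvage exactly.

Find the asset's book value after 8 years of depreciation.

Depreciable base = $215,578 − $28,200 = $187,378.
Year 1: DB = ⌊$215,578 × 200%/9⌋ = $47,906; SL = ⌊$187,378/9⌋ = $20,819 → take DB $47,906. Book value $167,672.
Year 2: DB = ⌊$167,672 × 200%/9⌋ = $37,260; SL = ⌊$139,472/8⌋ = $17,434 → take DB $37,260. Book value $130,412.
Year 3: DB = ⌊$130,412 × 200%/9⌋ = $28,980; SL = ⌊$102,212/7⌋ = $14,601 → take DB $28,980. Book value $101,432.
Year 4: DB = ⌊$101,432 × 200%/9⌋ = $22,540; SL = ⌊$73,232/6⌋ = $12,205 → take DB $22,540. Book value $78,892.
Year 5: DB = ⌊$78,892 × 200%/9⌋ = $17,531; SL = ⌊$50,692/5⌋ = $10,138 → take DB $17,531. Book value $61,361.
Year 6: DB = ⌊$61,361 × 200%/9⌋ = $13,635; SL = ⌊$33,161/4⌋ = $8,290 → take DB $13,635. Book value $47,726.
Year 7: DB = ⌊$47,726 × 200%/9⌋ = $10,605; SL = ⌊$19,526/3⌋ = $6,508 → take DB $10,605. Book value $37,121.
Year 8: DB = ⌊$37,121 × 200%/9⌋ = $8,249; SL = ⌊$8,921/2⌋ = $4,460 → take DB $8,249. Book value $28,872.

$28,872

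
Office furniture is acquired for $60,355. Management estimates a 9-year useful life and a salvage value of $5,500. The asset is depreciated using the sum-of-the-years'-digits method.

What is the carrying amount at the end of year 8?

Depreciable base = $60,355 − $5,500 = $54,855.
Sum of the years' digits = 9+8+7+6+5+4+3+2+1 = 45.
Year 1: $54,855 × 9/45 = $10,971. Book value $49,384.
Year 2: $54,855 × 8/45 = $9,752. Book value $39,632.
Year 3: $54,855 × 7/45 = $8,533. Book value $31,099.
Year 4: $54,855 × 6/45 = $7,314. Book value $23,785.
Year 5: $54,855 × 5/45 = $6,095. Book value $17,690.
Year 6: $54,855 × 4/45 = $4,876. Book value $12,814.
Year 7: $54,855 × 3/45 = $3,657. Book value $9,157.
Year 8: $54,855 × 2/45 = $2,438. Book value $6,719.

$6,719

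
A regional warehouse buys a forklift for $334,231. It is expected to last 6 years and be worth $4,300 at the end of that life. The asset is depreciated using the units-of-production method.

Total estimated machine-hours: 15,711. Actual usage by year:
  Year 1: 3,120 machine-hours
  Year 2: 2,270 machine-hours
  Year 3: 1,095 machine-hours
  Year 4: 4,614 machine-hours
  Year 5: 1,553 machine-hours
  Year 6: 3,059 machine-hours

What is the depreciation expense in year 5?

$32,613

Depreciable base = $334,231 − $4,300 = $329,931.
Rate = $329,931 / 15,711 machine-hours = $21 per machine-hour.
Year 1: 3,120 × $21 = $65,520. Book value $268,711.
Year 2: 2,270 × $21 = $47,670. Book value $221,041.
Year 3: 1,095 × $21 = $22,995. Book value $198,046.
Year 4: 4,614 × $21 = $96,894. Book value $101,152.
Year 5: 1,553 × $21 = $32,613. Book value $68,539.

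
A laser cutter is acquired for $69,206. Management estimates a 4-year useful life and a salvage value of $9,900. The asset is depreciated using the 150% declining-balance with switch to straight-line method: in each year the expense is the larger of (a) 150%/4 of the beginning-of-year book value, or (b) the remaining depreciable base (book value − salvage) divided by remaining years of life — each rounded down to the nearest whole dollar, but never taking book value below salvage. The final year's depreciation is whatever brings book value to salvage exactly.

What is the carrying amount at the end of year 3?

Depreciable base = $69,206 − $9,900 = $59,306.
Year 1: DB = ⌊$69,206 × 150%/4⌋ = $25,952; SL = ⌊$59,306/4⌋ = $14,826 → take DB $25,952. Book value $43,254.
Year 2: DB = ⌊$43,254 × 150%/4⌋ = $16,220; SL = ⌊$33,354/3⌋ = $11,118 → take DB $16,220. Book value $27,034.
Year 3: DB = ⌊$27,034 × 150%/4⌋ = $10,137; SL = ⌊$17,134/2⌋ = $8,567 → take DB $10,137. Book value $16,897.

$16,897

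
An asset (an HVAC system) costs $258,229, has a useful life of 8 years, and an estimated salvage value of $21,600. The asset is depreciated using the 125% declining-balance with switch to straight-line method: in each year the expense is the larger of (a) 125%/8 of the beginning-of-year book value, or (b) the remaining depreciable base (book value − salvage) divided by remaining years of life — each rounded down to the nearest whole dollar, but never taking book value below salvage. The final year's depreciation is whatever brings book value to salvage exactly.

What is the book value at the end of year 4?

Depreciable base = $258,229 − $21,600 = $236,629.
Year 1: DB = ⌊$258,229 × 125%/8⌋ = $40,348; SL = ⌊$236,629/8⌋ = $29,578 → take DB $40,348. Book value $217,881.
Year 2: DB = ⌊$217,881 × 125%/8⌋ = $34,043; SL = ⌊$196,281/7⌋ = $28,040 → take DB $34,043. Book value $183,838.
Year 3: DB = ⌊$183,838 × 125%/8⌋ = $28,724; SL = ⌊$162,238/6⌋ = $27,039 → take DB $28,724. Book value $155,114.
Year 4: DB = ⌊$155,114 × 125%/8⌋ = $24,236; SL = ⌊$133,514/5⌋ = $26,702 → take SL $26,702. Book value $128,412.

$128,412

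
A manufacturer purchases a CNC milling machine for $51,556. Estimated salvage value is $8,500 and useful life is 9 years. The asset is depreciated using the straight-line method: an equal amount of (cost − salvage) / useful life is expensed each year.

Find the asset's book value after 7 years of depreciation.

Depreciable base = $51,556 − $8,500 = $43,056.
Annual expense = $43,056 / 9 = $4,784.
End of year 1: book value $46,772.
End of year 2: book value $41,988.
End of year 3: book value $37,204.
End of year 4: book value $32,420.
End of year 5: book value $27,636.
End of year 6: book value $22,852.
End of year 7: book value $18,068.

$18,068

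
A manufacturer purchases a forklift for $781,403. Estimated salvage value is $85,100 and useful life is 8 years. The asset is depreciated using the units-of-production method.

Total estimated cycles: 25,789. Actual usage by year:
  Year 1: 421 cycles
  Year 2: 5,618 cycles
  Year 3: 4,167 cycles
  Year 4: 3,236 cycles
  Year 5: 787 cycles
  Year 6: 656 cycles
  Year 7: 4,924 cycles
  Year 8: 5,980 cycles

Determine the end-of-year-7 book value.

$246,560

Depreciable base = $781,403 − $85,100 = $696,303.
Rate = $696,303 / 25,789 cycles = $27 per cycle.
Year 1: 421 × $27 = $11,367. Book value $770,036.
Year 2: 5,618 × $27 = $151,686. Book value $618,350.
Year 3: 4,167 × $27 = $112,509. Book value $505,841.
Year 4: 3,236 × $27 = $87,372. Book value $418,469.
Year 5: 787 × $27 = $21,249. Book value $397,220.
Year 6: 656 × $27 = $17,712. Book value $379,508.
Year 7: 4,924 × $27 = $132,948. Book value $246,560.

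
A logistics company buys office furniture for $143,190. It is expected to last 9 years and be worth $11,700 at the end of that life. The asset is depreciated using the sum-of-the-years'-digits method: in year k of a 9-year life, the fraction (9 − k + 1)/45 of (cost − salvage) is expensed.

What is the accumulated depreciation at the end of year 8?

Depreciable base = $143,190 − $11,700 = $131,490.
Sum of the years' digits = 9+8+7+6+5+4+3+2+1 = 45.
Year 1: $131,490 × 9/45 = $26,298. Book value $116,892.
Year 2: $131,490 × 8/45 = $23,376. Book value $93,516.
Year 3: $131,490 × 7/45 = $20,454. Book value $73,062.
Year 4: $131,490 × 6/45 = $17,532. Book value $55,530.
Year 5: $131,490 × 5/45 = $14,610. Book value $40,920.
Year 6: $131,490 × 4/45 = $11,688. Book value $29,232.
Year 7: $131,490 × 3/45 = $8,766. Book value $20,466.
Year 8: $131,490 × 2/45 = $5,844. Book value $14,622.
Accumulated through year 8 = $143,190 − $14,622 = $128,568.

$128,568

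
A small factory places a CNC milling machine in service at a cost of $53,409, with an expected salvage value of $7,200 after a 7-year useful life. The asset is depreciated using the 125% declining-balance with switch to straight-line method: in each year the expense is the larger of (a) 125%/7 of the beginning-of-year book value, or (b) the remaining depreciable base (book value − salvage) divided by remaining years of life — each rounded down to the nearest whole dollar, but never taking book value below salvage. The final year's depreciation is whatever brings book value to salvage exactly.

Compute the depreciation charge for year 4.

$5,600

Depreciable base = $53,409 − $7,200 = $46,209.
Year 1: DB = ⌊$53,409 × 125%/7⌋ = $9,537; SL = ⌊$46,209/7⌋ = $6,601 → take DB $9,537. Book value $43,872.
Year 2: DB = ⌊$43,872 × 125%/7⌋ = $7,834; SL = ⌊$36,672/6⌋ = $6,112 → take DB $7,834. Book value $36,038.
Year 3: DB = ⌊$36,038 × 125%/7⌋ = $6,435; SL = ⌊$28,838/5⌋ = $5,767 → take DB $6,435. Book value $29,603.
Year 4: DB = ⌊$29,603 × 125%/7⌋ = $5,286; SL = ⌊$22,403/4⌋ = $5,600 → take SL $5,600. Book value $24,003.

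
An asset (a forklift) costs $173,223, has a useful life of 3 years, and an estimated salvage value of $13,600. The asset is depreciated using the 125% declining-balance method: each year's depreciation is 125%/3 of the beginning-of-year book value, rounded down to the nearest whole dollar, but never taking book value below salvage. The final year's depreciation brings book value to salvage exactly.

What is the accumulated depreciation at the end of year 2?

$114,278

Depreciable base = $173,223 − $13,600 = $159,623.
Year 1: ⌊$173,223 × 125%/3⌋ = $72,176. Book value $101,047.
Year 2: ⌊$101,047 × 125%/3⌋ = $42,102. Book value $58,945.
Accumulated through year 2 = $173,223 − $58,945 = $114,278.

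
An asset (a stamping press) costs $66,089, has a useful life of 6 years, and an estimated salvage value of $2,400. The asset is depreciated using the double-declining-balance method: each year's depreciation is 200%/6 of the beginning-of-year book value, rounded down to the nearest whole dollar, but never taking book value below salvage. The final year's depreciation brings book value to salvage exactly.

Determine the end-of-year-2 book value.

Depreciable base = $66,089 − $2,400 = $63,689.
Year 1: ⌊$66,089 × 200%/6⌋ = $22,029. Book value $44,060.
Year 2: ⌊$44,060 × 200%/6⌋ = $14,686. Book value $29,374.

$29,374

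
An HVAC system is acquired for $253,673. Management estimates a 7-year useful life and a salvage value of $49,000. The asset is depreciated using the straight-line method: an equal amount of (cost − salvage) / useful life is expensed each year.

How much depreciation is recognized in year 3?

$29,239

Depreciable base = $253,673 − $49,000 = $204,673.
Annual expense = $204,673 / 7 = $29,239.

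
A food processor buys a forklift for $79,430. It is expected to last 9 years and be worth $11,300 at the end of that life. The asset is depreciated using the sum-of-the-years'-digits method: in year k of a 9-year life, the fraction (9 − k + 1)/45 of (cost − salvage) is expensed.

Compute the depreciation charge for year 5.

$7,570

Depreciable base = $79,430 − $11,300 = $68,130.
Sum of the years' digits = 9+8+7+6+5+4+3+2+1 = 45.
Year 1: $68,130 × 9/45 = $13,626. Book value $65,804.
Year 2: $68,130 × 8/45 = $12,112. Book value $53,692.
Year 3: $68,130 × 7/45 = $10,598. Book value $43,094.
Year 4: $68,130 × 6/45 = $9,084. Book value $34,010.
Year 5: $68,130 × 5/45 = $7,570. Book value $26,440.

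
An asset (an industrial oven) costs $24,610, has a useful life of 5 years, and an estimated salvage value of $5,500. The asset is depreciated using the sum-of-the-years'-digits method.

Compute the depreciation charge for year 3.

Depreciable base = $24,610 − $5,500 = $19,110.
Sum of the years' digits = 5+4+3+2+1 = 15.
Year 1: $19,110 × 5/15 = $6,370. Book value $18,240.
Year 2: $19,110 × 4/15 = $5,096. Book value $13,144.
Year 3: $19,110 × 3/15 = $3,822. Book value $9,322.

$3,822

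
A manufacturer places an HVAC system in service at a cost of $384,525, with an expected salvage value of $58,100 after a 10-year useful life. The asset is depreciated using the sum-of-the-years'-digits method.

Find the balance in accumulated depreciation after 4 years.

$201,790

Depreciable base = $384,525 − $58,100 = $326,425.
Sum of the years' digits = 10+9+8+7+6+5+4+3+2+1 = 55.
Year 1: $326,425 × 10/55 = $59,350. Book value $325,175.
Year 2: $326,425 × 9/55 = $53,415. Book value $271,760.
Year 3: $326,425 × 8/55 = $47,480. Book value $224,280.
Year 4: $326,425 × 7/55 = $41,545. Book value $182,735.
Accumulated through year 4 = $384,525 − $182,735 = $201,790.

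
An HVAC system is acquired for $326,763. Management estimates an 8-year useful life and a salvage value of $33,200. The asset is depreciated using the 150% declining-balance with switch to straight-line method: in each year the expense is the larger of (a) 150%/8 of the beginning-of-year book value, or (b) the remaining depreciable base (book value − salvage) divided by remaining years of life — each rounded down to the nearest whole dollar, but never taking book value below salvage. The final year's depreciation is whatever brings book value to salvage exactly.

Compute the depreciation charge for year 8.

$27,302

Depreciable base = $326,763 − $33,200 = $293,563.
Year 1: DB = ⌊$326,763 × 150%/8⌋ = $61,268; SL = ⌊$293,563/8⌋ = $36,695 → take DB $61,268. Book value $265,495.
Year 2: DB = ⌊$265,495 × 150%/8⌋ = $49,780; SL = ⌊$232,295/7⌋ = $33,185 → take DB $49,780. Book value $215,715.
Year 3: DB = ⌊$215,715 × 150%/8⌋ = $40,446; SL = ⌊$182,515/6⌋ = $30,419 → take DB $40,446. Book value $175,269.
Year 4: DB = ⌊$175,269 × 150%/8⌋ = $32,862; SL = ⌊$142,069/5⌋ = $28,413 → take DB $32,862. Book value $142,407.
Year 5: DB = ⌊$142,407 × 150%/8⌋ = $26,701; SL = ⌊$109,207/4⌋ = $27,301 → take SL $27,301. Book value $115,106.
Year 6: DB = ⌊$115,106 × 150%/8⌋ = $21,582; SL = ⌊$81,906/3⌋ = $27,302 → take SL $27,302. Book value $87,804.
Year 7: DB = ⌊$87,804 × 150%/8⌋ = $16,463; SL = ⌊$54,604/2⌋ = $27,302 → take SL $27,302. Book value $60,502.
Year 8 (final): $60,502 − $33,200 = $27,302. Book value $33,200.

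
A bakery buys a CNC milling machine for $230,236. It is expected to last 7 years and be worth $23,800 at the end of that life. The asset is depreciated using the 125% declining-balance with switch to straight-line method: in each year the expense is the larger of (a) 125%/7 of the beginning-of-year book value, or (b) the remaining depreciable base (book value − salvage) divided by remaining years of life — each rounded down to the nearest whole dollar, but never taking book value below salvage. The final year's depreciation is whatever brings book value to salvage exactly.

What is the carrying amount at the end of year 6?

Depreciable base = $230,236 − $23,800 = $206,436.
Year 1: DB = ⌊$230,236 × 125%/7⌋ = $41,113; SL = ⌊$206,436/7⌋ = $29,490 → take DB $41,113. Book value $189,123.
Year 2: DB = ⌊$189,123 × 125%/7⌋ = $33,771; SL = ⌊$165,323/6⌋ = $27,553 → take DB $33,771. Book value $155,352.
Year 3: DB = ⌊$155,352 × 125%/7⌋ = $27,741; SL = ⌊$131,552/5⌋ = $26,310 → take DB $27,741. Book value $127,611.
Year 4: DB = ⌊$127,611 × 125%/7⌋ = $22,787; SL = ⌊$103,811/4⌋ = $25,952 → take SL $25,952. Book value $101,659.
Year 5: DB = ⌊$101,659 × 125%/7⌋ = $18,153; SL = ⌊$77,859/3⌋ = $25,953 → take SL $25,953. Book value $75,706.
Year 6: DB = ⌊$75,706 × 125%/7⌋ = $13,518; SL = ⌊$51,906/2⌋ = $25,953 → take SL $25,953. Book value $49,753.

$49,753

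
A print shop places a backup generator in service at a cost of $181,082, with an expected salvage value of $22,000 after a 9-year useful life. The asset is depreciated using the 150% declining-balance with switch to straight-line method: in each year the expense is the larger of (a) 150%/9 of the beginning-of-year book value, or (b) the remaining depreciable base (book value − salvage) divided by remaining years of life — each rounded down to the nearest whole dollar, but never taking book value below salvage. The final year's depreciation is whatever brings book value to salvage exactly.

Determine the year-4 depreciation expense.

Depreciable base = $181,082 − $22,000 = $159,082.
Year 1: DB = ⌊$181,082 × 150%/9⌋ = $30,180; SL = ⌊$159,082/9⌋ = $17,675 → take DB $30,180. Book value $150,902.
Year 2: DB = ⌊$150,902 × 150%/9⌋ = $25,150; SL = ⌊$128,902/8⌋ = $16,112 → take DB $25,150. Book value $125,752.
Year 3: DB = ⌊$125,752 × 150%/9⌋ = $20,958; SL = ⌊$103,752/7⌋ = $14,821 → take DB $20,958. Book value $104,794.
Year 4: DB = ⌊$104,794 × 150%/9⌋ = $17,465; SL = ⌊$82,794/6⌋ = $13,799 → take DB $17,465. Book value $87,329.

$17,465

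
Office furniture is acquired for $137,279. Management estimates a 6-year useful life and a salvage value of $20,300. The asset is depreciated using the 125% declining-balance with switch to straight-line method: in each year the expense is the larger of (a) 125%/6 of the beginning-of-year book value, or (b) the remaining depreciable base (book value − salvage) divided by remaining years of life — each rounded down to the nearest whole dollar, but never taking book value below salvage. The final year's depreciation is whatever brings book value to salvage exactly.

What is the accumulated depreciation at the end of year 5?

Depreciable base = $137,279 − $20,300 = $116,979.
Year 1: DB = ⌊$137,279 × 125%/6⌋ = $28,599; SL = ⌊$116,979/6⌋ = $19,496 → take DB $28,599. Book value $108,680.
Year 2: DB = ⌊$108,680 × 125%/6⌋ = $22,641; SL = ⌊$88,380/5⌋ = $17,676 → take DB $22,641. Book value $86,039.
Year 3: DB = ⌊$86,039 × 125%/6⌋ = $17,924; SL = ⌊$65,739/4⌋ = $16,434 → take DB $17,924. Book value $68,115.
Year 4: DB = ⌊$68,115 × 125%/6⌋ = $14,190; SL = ⌊$47,815/3⌋ = $15,938 → take SL $15,938. Book value $52,177.
Year 5: DB = ⌊$52,177 × 125%/6⌋ = $10,870; SL = ⌊$31,877/2⌋ = $15,938 → take SL $15,938. Book value $36,239.
Accumulated through year 5 = $137,279 − $36,239 = $101,040.

$101,040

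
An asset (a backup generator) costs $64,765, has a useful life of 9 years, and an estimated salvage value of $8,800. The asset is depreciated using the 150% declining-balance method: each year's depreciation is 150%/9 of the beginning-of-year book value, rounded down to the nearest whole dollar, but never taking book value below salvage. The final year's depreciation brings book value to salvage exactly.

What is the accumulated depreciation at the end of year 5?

$38,736

Depreciable base = $64,765 − $8,800 = $55,965.
Year 1: ⌊$64,765 × 150%/9⌋ = $10,794. Book value $53,971.
Year 2: ⌊$53,971 × 150%/9⌋ = $8,995. Book value $44,976.
Year 3: ⌊$44,976 × 150%/9⌋ = $7,496. Book value $37,480.
Year 4: ⌊$37,480 × 150%/9⌋ = $6,246. Book value $31,234.
Year 5: ⌊$31,234 × 150%/9⌋ = $5,205. Book value $26,029.
Accumulated through year 5 = $64,765 − $26,029 = $38,736.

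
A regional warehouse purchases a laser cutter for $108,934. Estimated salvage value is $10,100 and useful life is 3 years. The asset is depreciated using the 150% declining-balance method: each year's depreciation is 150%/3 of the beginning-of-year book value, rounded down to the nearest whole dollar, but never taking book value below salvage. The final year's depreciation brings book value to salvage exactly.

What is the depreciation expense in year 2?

$27,233

Depreciable base = $108,934 − $10,100 = $98,834.
Year 1: ⌊$108,934 × 150%/3⌋ = $54,467. Book value $54,467.
Year 2: ⌊$54,467 × 150%/3⌋ = $27,233. Book value $27,234.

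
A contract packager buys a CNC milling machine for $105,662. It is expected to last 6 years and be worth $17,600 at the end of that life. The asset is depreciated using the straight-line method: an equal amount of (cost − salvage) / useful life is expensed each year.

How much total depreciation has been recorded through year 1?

$14,677

Depreciable base = $105,662 − $17,600 = $88,062.
Annual expense = $88,062 / 6 = $14,677.
End of year 1: book value $90,985.
Accumulated through year 1 = $105,662 − $90,985 = $14,677.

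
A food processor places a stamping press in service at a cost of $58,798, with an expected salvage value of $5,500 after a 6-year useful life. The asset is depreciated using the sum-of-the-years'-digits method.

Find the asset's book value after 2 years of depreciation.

Depreciable base = $58,798 − $5,500 = $53,298.
Sum of the years' digits = 6+5+4+3+2+1 = 21.
Year 1: $53,298 × 6/21 = $15,228. Book value $43,570.
Year 2: $53,298 × 5/21 = $12,690. Book value $30,880.

$30,880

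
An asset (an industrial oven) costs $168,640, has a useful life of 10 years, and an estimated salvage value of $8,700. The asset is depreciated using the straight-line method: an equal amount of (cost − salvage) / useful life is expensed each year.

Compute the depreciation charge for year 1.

$15,994

Depreciable base = $168,640 − $8,700 = $159,940.
Annual expense = $159,940 / 10 = $15,994.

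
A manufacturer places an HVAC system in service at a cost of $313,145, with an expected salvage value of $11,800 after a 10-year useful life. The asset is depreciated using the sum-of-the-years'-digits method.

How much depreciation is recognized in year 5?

$32,874

Depreciable base = $313,145 − $11,800 = $301,345.
Sum of the years' digits = 10+9+8+7+6+5+4+3+2+1 = 55.
Year 1: $301,345 × 10/55 = $54,790. Book value $258,355.
Year 2: $301,345 × 9/55 = $49,311. Book value $209,044.
Year 3: $301,345 × 8/55 = $43,832. Book value $165,212.
Year 4: $301,345 × 7/55 = $38,353. Book value $126,859.
Year 5: $301,345 × 6/55 = $32,874. Book value $93,985.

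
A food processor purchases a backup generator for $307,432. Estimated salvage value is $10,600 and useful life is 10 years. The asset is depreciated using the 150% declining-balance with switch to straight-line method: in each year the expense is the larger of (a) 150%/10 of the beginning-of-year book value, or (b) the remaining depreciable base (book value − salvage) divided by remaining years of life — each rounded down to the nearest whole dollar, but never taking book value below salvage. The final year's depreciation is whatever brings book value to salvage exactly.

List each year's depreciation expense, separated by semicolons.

Depreciable base = $307,432 − $10,600 = $296,832.
Year 1: DB = ⌊$307,432 × 150%/10⌋ = $46,114; SL = ⌊$296,832/10⌋ = $29,683 → take DB $46,114. Book value $261,318.
Year 2: DB = ⌊$261,318 × 150%/10⌋ = $39,197; SL = ⌊$250,718/9⌋ = $27,857 → take DB $39,197. Book value $222,121.
Year 3: DB = ⌊$222,121 × 150%/10⌋ = $33,318; SL = ⌊$211,521/8⌋ = $26,440 → take DB $33,318. Book value $188,803.
Year 4: DB = ⌊$188,803 × 150%/10⌋ = $28,320; SL = ⌊$178,203/7⌋ = $25,457 → take DB $28,320. Book value $160,483.
Year 5: DB = ⌊$160,483 × 150%/10⌋ = $24,072; SL = ⌊$149,883/6⌋ = $24,980 → take SL $24,980. Book value $135,503.
Year 6: DB = ⌊$135,503 × 150%/10⌋ = $20,325; SL = ⌊$124,903/5⌋ = $24,980 → take SL $24,980. Book value $110,523.
Year 7: DB = ⌊$110,523 × 150%/10⌋ = $16,578; SL = ⌊$99,923/4⌋ = $24,980 → take SL $24,980. Book value $85,543.
Year 8: DB = ⌊$85,543 × 150%/10⌋ = $12,831; SL = ⌊$74,943/3⌋ = $24,981 → take SL $24,981. Book value $60,562.
Year 9: DB = ⌊$60,562 × 150%/10⌋ = $9,084; SL = ⌊$49,962/2⌋ = $24,981 → take SL $24,981. Book value $35,581.
Year 10 (final): $35,581 − $10,600 = $24,981. Book value $10,600.

$46,114; $39,197; $33,318; $28,320; $24,980; $24,980; $24,980; $24,981; $24,981; $24,981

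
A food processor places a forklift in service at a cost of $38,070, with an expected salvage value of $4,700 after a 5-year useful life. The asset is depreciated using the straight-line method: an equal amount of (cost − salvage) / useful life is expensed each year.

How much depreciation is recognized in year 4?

Depreciable base = $38,070 − $4,700 = $33,370.
Annual expense = $33,370 / 5 = $6,674.

$6,674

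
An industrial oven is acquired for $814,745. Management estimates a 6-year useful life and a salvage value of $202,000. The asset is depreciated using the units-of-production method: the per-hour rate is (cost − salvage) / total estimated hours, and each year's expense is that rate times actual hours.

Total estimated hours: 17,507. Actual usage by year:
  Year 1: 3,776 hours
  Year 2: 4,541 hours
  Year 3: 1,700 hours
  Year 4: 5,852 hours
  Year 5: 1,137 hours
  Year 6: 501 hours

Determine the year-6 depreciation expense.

Depreciable base = $814,745 − $202,000 = $612,745.
Rate = $612,745 / 17,507 hours = $35 per hour.
Year 1: 3,776 × $35 = $132,160. Book value $682,585.
Year 2: 4,541 × $35 = $158,935. Book value $523,650.
Year 3: 1,700 × $35 = $59,500. Book value $464,150.
Year 4: 5,852 × $35 = $204,820. Book value $259,330.
Year 5: 1,137 × $35 = $39,795. Book value $219,535.
Year 6: 501 × $35 = $17,535. Book value $202,000.

$17,535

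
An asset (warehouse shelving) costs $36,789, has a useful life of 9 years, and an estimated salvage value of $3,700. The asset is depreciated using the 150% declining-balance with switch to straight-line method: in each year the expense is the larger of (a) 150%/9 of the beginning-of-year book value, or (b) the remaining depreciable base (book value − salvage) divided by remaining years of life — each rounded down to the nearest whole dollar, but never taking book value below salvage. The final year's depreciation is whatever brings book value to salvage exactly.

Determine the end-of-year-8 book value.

Depreciable base = $36,789 − $3,700 = $33,089.
Year 1: DB = ⌊$36,789 × 150%/9⌋ = $6,131; SL = ⌊$33,089/9⌋ = $3,676 → take DB $6,131. Book value $30,658.
Year 2: DB = ⌊$30,658 × 150%/9⌋ = $5,109; SL = ⌊$26,958/8⌋ = $3,369 → take DB $5,109. Book value $25,549.
Year 3: DB = ⌊$25,549 × 150%/9⌋ = $4,258; SL = ⌊$21,849/7⌋ = $3,121 → take DB $4,258. Book value $21,291.
Year 4: DB = ⌊$21,291 × 150%/9⌋ = $3,548; SL = ⌊$17,591/6⌋ = $2,931 → take DB $3,548. Book value $17,743.
Year 5: DB = ⌊$17,743 × 150%/9⌋ = $2,957; SL = ⌊$14,043/5⌋ = $2,808 → take DB $2,957. Book value $14,786.
Year 6: DB = ⌊$14,786 × 150%/9⌋ = $2,464; SL = ⌊$11,086/4⌋ = $2,771 → take SL $2,771. Book value $12,015.
Year 7: DB = ⌊$12,015 × 150%/9⌋ = $2,002; SL = ⌊$8,315/3⌋ = $2,771 → take SL $2,771. Book value $9,244.
Year 8: DB = ⌊$9,244 × 150%/9⌋ = $1,540; SL = ⌊$5,544/2⌋ = $2,772 → take SL $2,772. Book value $6,472.

$6,472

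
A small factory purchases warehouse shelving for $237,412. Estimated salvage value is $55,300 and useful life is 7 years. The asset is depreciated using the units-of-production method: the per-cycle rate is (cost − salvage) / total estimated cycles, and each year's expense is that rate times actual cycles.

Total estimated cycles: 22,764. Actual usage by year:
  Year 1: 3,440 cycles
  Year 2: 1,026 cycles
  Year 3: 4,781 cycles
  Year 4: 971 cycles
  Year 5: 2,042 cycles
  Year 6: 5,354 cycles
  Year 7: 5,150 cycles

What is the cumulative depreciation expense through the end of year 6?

Depreciable base = $237,412 − $55,300 = $182,112.
Rate = $182,112 / 22,764 cycles = $8 per cycle.
Year 1: 3,440 × $8 = $27,520. Book value $209,892.
Year 2: 1,026 × $8 = $8,208. Book value $201,684.
Year 3: 4,781 × $8 = $38,248. Book value $163,436.
Year 4: 971 × $8 = $7,768. Book value $155,668.
Year 5: 2,042 × $8 = $16,336. Book value $139,332.
Year 6: 5,354 × $8 = $42,832. Book value $96,500.
Accumulated through year 6 = $237,412 − $96,500 = $140,912.

$140,912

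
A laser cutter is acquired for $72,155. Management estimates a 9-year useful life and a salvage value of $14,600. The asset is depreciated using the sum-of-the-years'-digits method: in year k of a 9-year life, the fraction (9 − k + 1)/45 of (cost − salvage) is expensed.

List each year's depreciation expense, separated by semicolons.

$11,511; $10,232; $8,953; $7,674; $6,395; $5,116; $3,837; $2,558; $1,279

Depreciable base = $72,155 − $14,600 = $57,555.
Sum of the years' digits = 9+8+7+6+5+4+3+2+1 = 45.
Year 1: $57,555 × 9/45 = $11,511. Book value $60,644.
Year 2: $57,555 × 8/45 = $10,232. Book value $50,412.
Year 3: $57,555 × 7/45 = $8,953. Book value $41,459.
Year 4: $57,555 × 6/45 = $7,674. Book value $33,785.
Year 5: $57,555 × 5/45 = $6,395. Book value $27,390.
Year 6: $57,555 × 4/45 = $5,116. Book value $22,274.
Year 7: $57,555 × 3/45 = $3,837. Book value $18,437.
Year 8: $57,555 × 2/45 = $2,558. Book value $15,879.
Year 9: $57,555 × 1/45 = $1,279. Book value $14,600.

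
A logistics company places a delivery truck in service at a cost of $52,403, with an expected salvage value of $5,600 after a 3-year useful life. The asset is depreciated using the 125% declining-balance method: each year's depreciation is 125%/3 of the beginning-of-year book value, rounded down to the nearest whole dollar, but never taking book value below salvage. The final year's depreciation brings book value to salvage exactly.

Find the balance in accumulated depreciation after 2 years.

$34,571

Depreciable base = $52,403 − $5,600 = $46,803.
Year 1: ⌊$52,403 × 125%/3⌋ = $21,834. Book value $30,569.
Year 2: ⌊$30,569 × 125%/3⌋ = $12,737. Book value $17,832.
Accumulated through year 2 = $52,403 − $17,832 = $34,571.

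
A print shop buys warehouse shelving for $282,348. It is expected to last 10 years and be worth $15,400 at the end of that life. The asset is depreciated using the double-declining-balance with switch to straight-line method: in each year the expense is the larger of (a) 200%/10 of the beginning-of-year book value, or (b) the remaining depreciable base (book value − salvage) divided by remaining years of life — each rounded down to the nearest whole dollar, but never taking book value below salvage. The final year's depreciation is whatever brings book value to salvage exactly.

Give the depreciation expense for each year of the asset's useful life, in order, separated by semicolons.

Depreciable base = $282,348 − $15,400 = $266,948.
Year 1: DB = ⌊$282,348 × 200%/10⌋ = $56,469; SL = ⌊$266,948/10⌋ = $26,694 → take DB $56,469. Book value $225,879.
Year 2: DB = ⌊$225,879 × 200%/10⌋ = $45,175; SL = ⌊$210,479/9⌋ = $23,386 → take DB $45,175. Book value $180,704.
Year 3: DB = ⌊$180,704 × 200%/10⌋ = $36,140; SL = ⌊$165,304/8⌋ = $20,663 → take DB $36,140. Book value $144,564.
Year 4: DB = ⌊$144,564 × 200%/10⌋ = $28,912; SL = ⌊$129,164/7⌋ = $18,452 → take DB $28,912. Book value $115,652.
Year 5: DB = ⌊$115,652 × 200%/10⌋ = $23,130; SL = ⌊$100,252/6⌋ = $16,708 → take DB $23,130. Book value $92,522.
Year 6: DB = ⌊$92,522 × 200%/10⌋ = $18,504; SL = ⌊$77,122/5⌋ = $15,424 → take DB $18,504. Book value $74,018.
Year 7: DB = ⌊$74,018 × 200%/10⌋ = $14,803; SL = ⌊$58,618/4⌋ = $14,654 → take DB $14,803. Book value $59,215.
Year 8: DB = ⌊$59,215 × 200%/10⌋ = $11,843; SL = ⌊$43,815/3⌋ = $14,605 → take SL $14,605. Book value $44,610.
Year 9: DB = ⌊$44,610 × 200%/10⌋ = $8,922; SL = ⌊$29,210/2⌋ = $14,605 → take SL $14,605. Book value $30,005.
Year 10 (final): $30,005 − $15,400 = $14,605. Book value $15,400.

$56,469; $45,175; $36,140; $28,912; $23,130; $18,504; $14,803; $14,605; $14,605; $14,605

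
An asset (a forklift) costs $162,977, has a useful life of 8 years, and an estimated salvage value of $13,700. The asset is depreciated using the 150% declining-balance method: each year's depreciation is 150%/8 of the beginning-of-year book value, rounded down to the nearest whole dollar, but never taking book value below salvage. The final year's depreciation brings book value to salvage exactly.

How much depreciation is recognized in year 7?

Depreciable base = $162,977 − $13,700 = $149,277.
Year 1: ⌊$162,977 × 150%/8⌋ = $30,558. Book value $132,419.
Year 2: ⌊$132,419 × 150%/8⌋ = $24,828. Book value $107,591.
Year 3: ⌊$107,591 × 150%/8⌋ = $20,173. Book value $87,418.
Year 4: ⌊$87,418 × 150%/8⌋ = $16,390. Book value $71,028.
Year 5: ⌊$71,028 × 150%/8⌋ = $13,317. Book value $57,711.
Year 6: ⌊$57,711 × 150%/8⌋ = $10,820. Book value $46,891.
Year 7: ⌊$46,891 × 150%/8⌋ = $8,792. Book value $38,099.

$8,792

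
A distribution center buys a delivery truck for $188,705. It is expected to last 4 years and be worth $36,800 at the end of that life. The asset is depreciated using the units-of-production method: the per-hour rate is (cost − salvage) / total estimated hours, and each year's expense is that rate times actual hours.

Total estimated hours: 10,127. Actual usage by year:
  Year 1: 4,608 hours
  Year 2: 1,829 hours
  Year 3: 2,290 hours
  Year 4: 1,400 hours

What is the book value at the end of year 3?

Depreciable base = $188,705 − $36,800 = $151,905.
Rate = $151,905 / 10,127 hours = $15 per hour.
Year 1: 4,608 × $15 = $69,120. Book value $119,585.
Year 2: 1,829 × $15 = $27,435. Book value $92,150.
Year 3: 2,290 × $15 = $34,350. Book value $57,800.

$57,800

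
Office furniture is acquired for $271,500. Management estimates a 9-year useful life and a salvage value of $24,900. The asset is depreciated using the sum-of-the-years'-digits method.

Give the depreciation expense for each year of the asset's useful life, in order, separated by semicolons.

Depreciable base = $271,500 − $24,900 = $246,600.
Sum of the years' digits = 9+8+7+6+5+4+3+2+1 = 45.
Year 1: $246,600 × 9/45 = $49,320. Book value $222,180.
Year 2: $246,600 × 8/45 = $43,840. Book value $178,340.
Year 3: $246,600 × 7/45 = $38,360. Book value $139,980.
Year 4: $246,600 × 6/45 = $32,880. Book value $107,100.
Year 5: $246,600 × 5/45 = $27,400. Book value $79,700.
Year 6: $246,600 × 4/45 = $21,920. Book value $57,780.
Year 7: $246,600 × 3/45 = $16,440. Book value $41,340.
Year 8: $246,600 × 2/45 = $10,960. Book value $30,380.
Year 9: $246,600 × 1/45 = $5,480. Book value $24,900.

$49,320; $43,840; $38,360; $32,880; $27,400; $21,920; $16,440; $10,960; $5,480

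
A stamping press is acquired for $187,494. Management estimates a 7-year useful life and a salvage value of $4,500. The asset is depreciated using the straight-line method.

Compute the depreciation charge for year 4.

$26,142

Depreciable base = $187,494 − $4,500 = $182,994.
Annual expense = $182,994 / 7 = $26,142.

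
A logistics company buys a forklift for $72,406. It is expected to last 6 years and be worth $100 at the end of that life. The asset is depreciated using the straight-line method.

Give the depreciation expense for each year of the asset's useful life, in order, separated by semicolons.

Depreciable base = $72,406 − $100 = $72,306.
Annual expense = $72,306 / 6 = $12,051.
End of year 1: book value $60,355.
End of year 2: book value $48,304.
End of year 3: book value $36,253.
End of year 4: book value $24,202.
End of year 5: book value $12,151.
End of year 6: book value $100.

$12,051; $12,051; $12,051; $12,051; $12,051; $12,051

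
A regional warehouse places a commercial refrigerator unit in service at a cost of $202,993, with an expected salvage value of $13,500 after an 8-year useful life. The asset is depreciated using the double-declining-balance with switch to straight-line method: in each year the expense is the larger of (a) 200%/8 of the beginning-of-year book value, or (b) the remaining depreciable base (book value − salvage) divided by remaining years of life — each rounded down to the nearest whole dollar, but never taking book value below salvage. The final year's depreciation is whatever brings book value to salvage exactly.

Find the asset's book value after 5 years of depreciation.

Depreciable base = $202,993 − $13,500 = $189,493.
Year 1: DB = ⌊$202,993 × 200%/8⌋ = $50,748; SL = ⌊$189,493/8⌋ = $23,686 → take DB $50,748. Book value $152,245.
Year 2: DB = ⌊$152,245 × 200%/8⌋ = $38,061; SL = ⌊$138,745/7⌋ = $19,820 → take DB $38,061. Book value $114,184.
Year 3: DB = ⌊$114,184 × 200%/8⌋ = $28,546; SL = ⌊$100,684/6⌋ = $16,780 → take DB $28,546. Book value $85,638.
Year 4: DB = ⌊$85,638 × 200%/8⌋ = $21,409; SL = ⌊$72,138/5⌋ = $14,427 → take DB $21,409. Book value $64,229.
Year 5: DB = ⌊$64,229 × 200%/8⌋ = $16,057; SL = ⌊$50,729/4⌋ = $12,682 → take DB $16,057. Book value $48,172.

$48,172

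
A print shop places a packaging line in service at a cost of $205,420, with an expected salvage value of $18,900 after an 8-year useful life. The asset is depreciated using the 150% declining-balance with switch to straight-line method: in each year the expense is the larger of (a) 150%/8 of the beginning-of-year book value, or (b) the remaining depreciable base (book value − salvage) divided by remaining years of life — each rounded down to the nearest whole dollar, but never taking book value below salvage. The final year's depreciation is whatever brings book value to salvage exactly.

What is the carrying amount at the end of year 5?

$71,869

Depreciable base = $205,420 − $18,900 = $186,520.
Year 1: DB = ⌊$205,420 × 150%/8⌋ = $38,516; SL = ⌊$186,520/8⌋ = $23,315 → take DB $38,516. Book value $166,904.
Year 2: DB = ⌊$166,904 × 150%/8⌋ = $31,294; SL = ⌊$148,004/7⌋ = $21,143 → take DB $31,294. Book value $135,610.
Year 3: DB = ⌊$135,610 × 150%/8⌋ = $25,426; SL = ⌊$116,710/6⌋ = $19,451 → take DB $25,426. Book value $110,184.
Year 4: DB = ⌊$110,184 × 150%/8⌋ = $20,659; SL = ⌊$91,284/5⌋ = $18,256 → take DB $20,659. Book value $89,525.
Year 5: DB = ⌊$89,525 × 150%/8⌋ = $16,785; SL = ⌊$70,625/4⌋ = $17,656 → take SL $17,656. Book value $71,869.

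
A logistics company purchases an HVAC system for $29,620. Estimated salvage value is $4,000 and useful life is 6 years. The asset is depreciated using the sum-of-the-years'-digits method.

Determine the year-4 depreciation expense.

Depreciable base = $29,620 − $4,000 = $25,620.
Sum of the years' digits = 6+5+4+3+2+1 = 21.
Year 1: $25,620 × 6/21 = $7,320. Book value $22,300.
Year 2: $25,620 × 5/21 = $6,100. Book value $16,200.
Year 3: $25,620 × 4/21 = $4,880. Book value $11,320.
Year 4: $25,620 × 3/21 = $3,660. Book value $7,660.

$3,660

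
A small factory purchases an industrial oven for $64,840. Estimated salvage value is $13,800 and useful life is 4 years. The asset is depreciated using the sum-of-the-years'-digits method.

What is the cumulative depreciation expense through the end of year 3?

$45,936

Depreciable base = $64,840 − $13,800 = $51,040.
Sum of the years' digits = 4+3+2+1 = 10.
Year 1: $51,040 × 4/10 = $20,416. Book value $44,424.
Year 2: $51,040 × 3/10 = $15,312. Book value $29,112.
Year 3: $51,040 × 2/10 = $10,208. Book value $18,904.
Accumulated through year 3 = $64,840 − $18,904 = $45,936.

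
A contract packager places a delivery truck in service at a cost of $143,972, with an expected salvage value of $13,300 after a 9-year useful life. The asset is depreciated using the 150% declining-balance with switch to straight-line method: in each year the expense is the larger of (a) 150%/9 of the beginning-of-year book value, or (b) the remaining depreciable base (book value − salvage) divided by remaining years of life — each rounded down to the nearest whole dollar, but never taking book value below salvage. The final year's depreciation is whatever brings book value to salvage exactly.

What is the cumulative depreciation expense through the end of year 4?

Depreciable base = $143,972 − $13,300 = $130,672.
Year 1: DB = ⌊$143,972 × 150%/9⌋ = $23,995; SL = ⌊$130,672/9⌋ = $14,519 → take DB $23,995. Book value $119,977.
Year 2: DB = ⌊$119,977 × 150%/9⌋ = $19,996; SL = ⌊$106,677/8⌋ = $13,334 → take DB $19,996. Book value $99,981.
Year 3: DB = ⌊$99,981 × 150%/9⌋ = $16,663; SL = ⌊$86,681/7⌋ = $12,383 → take DB $16,663. Book value $83,318.
Year 4: DB = ⌊$83,318 × 150%/9⌋ = $13,886; SL = ⌊$70,018/6⌋ = $11,669 → take DB $13,886. Book value $69,432.
Accumulated through year 4 = $143,972 − $69,432 = $74,540.

$74,540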